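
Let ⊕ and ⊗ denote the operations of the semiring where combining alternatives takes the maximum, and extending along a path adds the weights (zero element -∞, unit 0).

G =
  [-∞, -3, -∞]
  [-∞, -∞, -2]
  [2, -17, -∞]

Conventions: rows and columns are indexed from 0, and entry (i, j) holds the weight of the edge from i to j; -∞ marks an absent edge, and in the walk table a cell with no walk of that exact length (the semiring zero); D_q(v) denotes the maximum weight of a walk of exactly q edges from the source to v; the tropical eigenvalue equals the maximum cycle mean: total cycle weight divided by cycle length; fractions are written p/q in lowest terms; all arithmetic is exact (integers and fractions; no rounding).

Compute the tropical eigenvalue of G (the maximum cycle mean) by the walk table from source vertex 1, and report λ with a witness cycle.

q=0: [-∞, 0, -∞]
q=1: [-∞, -∞, -2]
q=2: [0, -19, -∞]
q=3: [-∞, -3, -21]
Optimal cycle mean attained by: cycle 0->1->2->0, total (-3) + (-2) + 2, length 3.
Answer: λ = -1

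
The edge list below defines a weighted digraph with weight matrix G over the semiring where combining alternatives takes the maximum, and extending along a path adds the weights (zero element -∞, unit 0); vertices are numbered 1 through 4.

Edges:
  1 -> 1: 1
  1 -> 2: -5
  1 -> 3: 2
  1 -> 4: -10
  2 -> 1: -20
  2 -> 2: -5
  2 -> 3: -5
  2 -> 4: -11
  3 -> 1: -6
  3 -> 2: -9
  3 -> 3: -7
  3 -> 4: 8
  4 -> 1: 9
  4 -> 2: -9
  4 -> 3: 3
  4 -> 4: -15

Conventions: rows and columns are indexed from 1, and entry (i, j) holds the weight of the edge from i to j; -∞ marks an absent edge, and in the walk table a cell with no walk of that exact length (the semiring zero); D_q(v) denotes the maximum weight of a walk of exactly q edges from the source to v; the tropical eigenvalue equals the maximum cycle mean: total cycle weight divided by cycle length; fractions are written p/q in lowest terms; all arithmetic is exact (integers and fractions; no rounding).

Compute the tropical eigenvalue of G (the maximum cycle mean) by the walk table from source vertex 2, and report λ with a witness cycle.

q=0: [-∞, 0, -∞, -∞]
q=1: [-20, -5, -5, -11]
q=2: [-2, -10, -8, 3]
q=3: [12, -6, 6, 0]
q=4: [13, 7, 14, 14]
Optimal cycle mean attained by: cycle 1->3->4->1, total 2 + 8 + 9, length 3.
Answer: λ = 19/3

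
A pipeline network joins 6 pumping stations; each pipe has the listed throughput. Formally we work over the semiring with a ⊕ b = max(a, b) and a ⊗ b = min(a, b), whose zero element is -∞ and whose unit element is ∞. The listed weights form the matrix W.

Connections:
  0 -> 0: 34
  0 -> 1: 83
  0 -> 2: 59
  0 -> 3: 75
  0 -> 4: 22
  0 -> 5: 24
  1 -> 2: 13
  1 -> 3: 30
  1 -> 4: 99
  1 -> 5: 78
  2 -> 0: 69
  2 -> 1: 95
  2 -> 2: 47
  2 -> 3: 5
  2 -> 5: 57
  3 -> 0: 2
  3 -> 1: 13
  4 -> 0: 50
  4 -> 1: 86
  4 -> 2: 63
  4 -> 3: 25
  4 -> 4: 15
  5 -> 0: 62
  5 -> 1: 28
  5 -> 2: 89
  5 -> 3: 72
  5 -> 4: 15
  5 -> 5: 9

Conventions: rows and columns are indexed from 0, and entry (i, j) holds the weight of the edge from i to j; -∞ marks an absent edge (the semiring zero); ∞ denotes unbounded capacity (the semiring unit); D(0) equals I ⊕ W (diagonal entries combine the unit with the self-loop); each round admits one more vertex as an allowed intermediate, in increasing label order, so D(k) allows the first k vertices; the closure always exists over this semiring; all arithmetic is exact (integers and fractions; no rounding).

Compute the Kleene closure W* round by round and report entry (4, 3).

D(0):
  [∞, 83, 59, 75, 22, 24]
  [-∞, ∞, 13, 30, 99, 78]
  [69, 95, ∞, 5, -∞, 57]
  [2, 13, -∞, ∞, -∞, -∞]
  [50, 86, 63, 25, ∞, -∞]
  [62, 28, 89, 72, 15, ∞]
D(1):
  [∞, 83, 59, 75, 22, 24]
  [-∞, ∞, 13, 30, 99, 78]
  [69, 95, ∞, 69, 22, 57]
  [2, 13, 2, ∞, 2, 2]
  [50, 86, 63, 50, ∞, 24]
  [62, 62, 89, 72, 22, ∞]
D(2):
  [∞, 83, 59, 75, 83, 78]
  [-∞, ∞, 13, 30, 99, 78]
  [69, 95, ∞, 69, 95, 78]
  [2, 13, 13, ∞, 13, 13]
  [50, 86, 63, 50, ∞, 78]
  [62, 62, 89, 72, 62, ∞]
D(3):
  [∞, 83, 59, 75, 83, 78]
  [13, ∞, 13, 30, 99, 78]
  [69, 95, ∞, 69, 95, 78]
  [13, 13, 13, ∞, 13, 13]
  [63, 86, 63, 63, ∞, 78]
  [69, 89, 89, 72, 89, ∞]
D(4):
  [∞, 83, 59, 75, 83, 78]
  [13, ∞, 13, 30, 99, 78]
  [69, 95, ∞, 69, 95, 78]
  [13, 13, 13, ∞, 13, 13]
  [63, 86, 63, 63, ∞, 78]
  [69, 89, 89, 72, 89, ∞]
D(5):
  [∞, 83, 63, 75, 83, 78]
  [63, ∞, 63, 63, 99, 78]
  [69, 95, ∞, 69, 95, 78]
  [13, 13, 13, ∞, 13, 13]
  [63, 86, 63, 63, ∞, 78]
  [69, 89, 89, 72, 89, ∞]
D(6):
  [∞, 83, 78, 75, 83, 78]
  [69, ∞, 78, 72, 99, 78]
  [69, 95, ∞, 72, 95, 78]
  [13, 13, 13, ∞, 13, 13]
  [69, 86, 78, 72, ∞, 78]
  [69, 89, 89, 72, 89, ∞]
Answer: W*[4][3] = 72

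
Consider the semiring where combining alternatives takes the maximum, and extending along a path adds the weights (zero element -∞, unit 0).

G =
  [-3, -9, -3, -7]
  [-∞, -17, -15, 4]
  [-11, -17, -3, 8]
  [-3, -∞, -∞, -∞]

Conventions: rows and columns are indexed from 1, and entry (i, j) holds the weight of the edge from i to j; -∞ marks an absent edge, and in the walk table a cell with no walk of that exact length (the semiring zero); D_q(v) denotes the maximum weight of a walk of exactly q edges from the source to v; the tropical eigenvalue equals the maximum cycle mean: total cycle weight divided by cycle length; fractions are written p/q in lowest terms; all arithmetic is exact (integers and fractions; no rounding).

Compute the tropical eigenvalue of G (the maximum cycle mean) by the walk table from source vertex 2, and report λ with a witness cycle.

q=0: [-∞, 0, -∞, -∞]
q=1: [-∞, -17, -15, 4]
q=2: [1, -32, -18, -7]
q=3: [-2, -8, -2, -6]
q=4: [-5, -11, -5, 6]
Optimal cycle mean attained by: cycle 1->3->4->1, total (-3) + 8 + (-3), length 3.
Answer: λ = 2/3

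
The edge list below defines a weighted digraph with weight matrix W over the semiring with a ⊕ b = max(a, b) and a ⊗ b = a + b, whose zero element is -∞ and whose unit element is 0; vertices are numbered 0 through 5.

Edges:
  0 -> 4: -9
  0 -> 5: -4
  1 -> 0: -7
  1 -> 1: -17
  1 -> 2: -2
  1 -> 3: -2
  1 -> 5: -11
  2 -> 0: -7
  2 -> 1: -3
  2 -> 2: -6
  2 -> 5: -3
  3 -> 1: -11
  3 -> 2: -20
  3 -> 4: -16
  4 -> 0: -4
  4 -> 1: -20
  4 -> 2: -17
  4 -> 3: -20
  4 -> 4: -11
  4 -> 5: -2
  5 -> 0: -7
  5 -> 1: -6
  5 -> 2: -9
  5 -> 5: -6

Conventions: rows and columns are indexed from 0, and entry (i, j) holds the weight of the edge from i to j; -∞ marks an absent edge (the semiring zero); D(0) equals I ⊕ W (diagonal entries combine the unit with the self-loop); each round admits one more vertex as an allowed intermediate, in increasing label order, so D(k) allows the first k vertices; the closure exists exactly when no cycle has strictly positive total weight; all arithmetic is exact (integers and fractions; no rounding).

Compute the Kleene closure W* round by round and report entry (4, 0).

D(0):
  [0, -∞, -∞, -∞, -9, -4]
  [-7, 0, -2, -2, -∞, -11]
  [-7, -3, 0, -∞, -∞, -3]
  [-∞, -11, -20, 0, -16, -∞]
  [-4, -20, -17, -20, 0, -2]
  [-7, -6, -9, -∞, -∞, 0]
D(1):
  [0, -∞, -∞, -∞, -9, -4]
  [-7, 0, -2, -2, -16, -11]
  [-7, -3, 0, -∞, -16, -3]
  [-∞, -11, -20, 0, -16, -∞]
  [-4, -20, -17, -20, 0, -2]
  [-7, -6, -9, -∞, -16, 0]
D(2):
  [0, -∞, -∞, -∞, -9, -4]
  [-7, 0, -2, -2, -16, -11]
  [-7, -3, 0, -5, -16, -3]
  [-18, -11, -13, 0, -16, -22]
  [-4, -20, -17, -20, 0, -2]
  [-7, -6, -8, -8, -16, 0]
D(3):
  [0, -∞, -∞, -∞, -9, -4]
  [-7, 0, -2, -2, -16, -5]
  [-7, -3, 0, -5, -16, -3]
  [-18, -11, -13, 0, -16, -16]
  [-4, -20, -17, -20, 0, -2]
  [-7, -6, -8, -8, -16, 0]
D(4):
  [0, -∞, -∞, -∞, -9, -4]
  [-7, 0, -2, -2, -16, -5]
  [-7, -3, 0, -5, -16, -3]
  [-18, -11, -13, 0, -16, -16]
  [-4, -20, -17, -20, 0, -2]
  [-7, -6, -8, -8, -16, 0]
D(5):
  [0, -29, -26, -29, -9, -4]
  [-7, 0, -2, -2, -16, -5]
  [-7, -3, 0, -5, -16, -3]
  [-18, -11, -13, 0, -16, -16]
  [-4, -20, -17, -20, 0, -2]
  [-7, -6, -8, -8, -16, 0]
D(6):
  [0, -10, -12, -12, -9, -4]
  [-7, 0, -2, -2, -16, -5]
  [-7, -3, 0, -5, -16, -3]
  [-18, -11, -13, 0, -16, -16]
  [-4, -8, -10, -10, 0, -2]
  [-7, -6, -8, -8, -16, 0]
Answer: W*[4][0] = -4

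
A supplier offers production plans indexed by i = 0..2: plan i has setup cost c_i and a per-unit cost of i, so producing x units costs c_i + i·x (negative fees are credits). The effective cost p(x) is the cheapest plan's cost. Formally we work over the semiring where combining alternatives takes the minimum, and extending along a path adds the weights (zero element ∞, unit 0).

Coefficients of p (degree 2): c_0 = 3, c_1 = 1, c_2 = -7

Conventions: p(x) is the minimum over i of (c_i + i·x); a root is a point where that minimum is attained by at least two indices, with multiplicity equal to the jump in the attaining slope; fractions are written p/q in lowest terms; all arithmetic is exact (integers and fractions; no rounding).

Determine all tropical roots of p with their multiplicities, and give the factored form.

hull edge (i=0, c=3) to (i=2, c=-7): slope -5, span 2
Factored form: p(x) = -7 ⊗ (x ⊕ 5) ⊗ (x ⊕ 5)
Answer: roots = 5 (mult 2)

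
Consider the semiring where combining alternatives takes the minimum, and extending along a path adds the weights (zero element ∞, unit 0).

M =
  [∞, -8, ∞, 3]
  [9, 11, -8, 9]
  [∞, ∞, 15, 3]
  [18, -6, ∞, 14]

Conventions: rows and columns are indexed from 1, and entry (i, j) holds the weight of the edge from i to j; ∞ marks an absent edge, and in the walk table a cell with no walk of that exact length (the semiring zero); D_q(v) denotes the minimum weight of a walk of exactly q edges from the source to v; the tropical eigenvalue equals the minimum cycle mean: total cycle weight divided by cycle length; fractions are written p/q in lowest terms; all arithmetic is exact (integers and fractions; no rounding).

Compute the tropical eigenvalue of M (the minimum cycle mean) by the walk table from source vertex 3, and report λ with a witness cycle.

q=0: [∞, ∞, 0, ∞]
q=1: [∞, ∞, 15, 3]
q=2: [21, -3, 30, 17]
q=3: [6, 8, -11, 6]
q=4: [17, -2, 0, -8]
Optimal cycle mean attained by: cycle 2->3->4->2, total (-8) + 3 + (-6), length 3.
Answer: λ = -11/3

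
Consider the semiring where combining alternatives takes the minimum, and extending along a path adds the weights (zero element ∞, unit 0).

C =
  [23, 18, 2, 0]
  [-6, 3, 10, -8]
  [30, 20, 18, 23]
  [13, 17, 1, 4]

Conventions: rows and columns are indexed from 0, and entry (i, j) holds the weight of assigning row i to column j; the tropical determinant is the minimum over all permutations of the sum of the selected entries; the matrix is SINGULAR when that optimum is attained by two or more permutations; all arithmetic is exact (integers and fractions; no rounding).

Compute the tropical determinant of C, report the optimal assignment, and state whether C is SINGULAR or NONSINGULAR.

σ = (0, 1, 2, 3): 23 + 3 + 18 + 4 = 48
σ = (0, 1, 3, 2): 23 + 3 + 23 + 1 = 50
σ = (0, 2, 1, 3): 23 + 10 + 20 + 4 = 57
σ = (0, 2, 3, 1): 23 + 10 + 23 + 17 = 73
σ = (0, 3, 1, 2): 23 + (-8) + 20 + 1 = 36
σ = (0, 3, 2, 1): 23 + (-8) + 18 + 17 = 50
σ = (1, 0, 2, 3): 18 + (-6) + 18 + 4 = 34
σ = (1, 0, 3, 2): 18 + (-6) + 23 + 1 = 36
σ = (1, 2, 0, 3): 18 + 10 + 30 + 4 = 62
σ = (1, 2, 3, 0): 18 + 10 + 23 + 13 = 64
σ = (1, 3, 0, 2): 18 + (-8) + 30 + 1 = 41
σ = (1, 3, 2, 0): 18 + (-8) + 18 + 13 = 41
σ = (2, 0, 1, 3): 2 + (-6) + 20 + 4 = 20
σ = (2, 0, 3, 1): 2 + (-6) + 23 + 17 = 36
σ = (2, 1, 0, 3): 2 + 3 + 30 + 4 = 39
σ = (2, 1, 3, 0): 2 + 3 + 23 + 13 = 41
σ = (2, 3, 0, 1): 2 + (-8) + 30 + 17 = 41
σ = (2, 3, 1, 0): 2 + (-8) + 20 + 13 = 27
σ = (3, 0, 1, 2): 0 + (-6) + 20 + 1 = 15
σ = (3, 0, 2, 1): 0 + (-6) + 18 + 17 = 29
σ = (3, 1, 0, 2): 0 + 3 + 30 + 1 = 34
σ = (3, 1, 2, 0): 0 + 3 + 18 + 13 = 34
σ = (3, 2, 0, 1): 0 + 10 + 30 + 17 = 57
σ = (3, 2, 1, 0): 0 + 10 + 20 + 13 = 43
Optimal value attained by: σ = (3, 0, 1, 2).
Answer: det⊕(C) = 15; verdict: NONSINGULAR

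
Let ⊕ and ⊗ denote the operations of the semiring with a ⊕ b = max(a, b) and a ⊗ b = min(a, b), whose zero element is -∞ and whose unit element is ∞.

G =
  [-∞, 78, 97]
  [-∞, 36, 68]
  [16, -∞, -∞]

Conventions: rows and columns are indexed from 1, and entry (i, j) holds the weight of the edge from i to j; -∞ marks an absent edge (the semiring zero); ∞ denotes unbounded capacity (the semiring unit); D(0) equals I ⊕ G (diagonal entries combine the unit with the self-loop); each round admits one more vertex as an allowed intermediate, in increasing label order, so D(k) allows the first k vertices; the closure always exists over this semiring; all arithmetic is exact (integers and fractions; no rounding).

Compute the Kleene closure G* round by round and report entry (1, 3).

D(0):
  [∞, 78, 97]
  [-∞, ∞, 68]
  [16, -∞, ∞]
D(1):
  [∞, 78, 97]
  [-∞, ∞, 68]
  [16, 16, ∞]
D(2):
  [∞, 78, 97]
  [-∞, ∞, 68]
  [16, 16, ∞]
D(3):
  [∞, 78, 97]
  [16, ∞, 68]
  [16, 16, ∞]
Answer: G*[1][3] = 97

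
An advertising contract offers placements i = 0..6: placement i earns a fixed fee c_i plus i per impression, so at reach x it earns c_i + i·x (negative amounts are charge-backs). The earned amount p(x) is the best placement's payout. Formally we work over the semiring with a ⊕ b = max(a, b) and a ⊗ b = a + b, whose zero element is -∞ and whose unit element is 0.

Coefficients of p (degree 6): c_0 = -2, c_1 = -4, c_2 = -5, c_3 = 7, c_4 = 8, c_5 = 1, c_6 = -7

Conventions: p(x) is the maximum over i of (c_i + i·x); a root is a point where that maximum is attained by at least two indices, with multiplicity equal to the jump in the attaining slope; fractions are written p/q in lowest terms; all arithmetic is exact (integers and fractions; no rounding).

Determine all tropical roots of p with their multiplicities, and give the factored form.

hull edge (i=0, c=-2) to (i=3, c=7): slope 3, span 3
hull edge (i=3, c=7) to (i=4, c=8): slope 1, span 1
hull edge (i=4, c=8) to (i=5, c=1): slope -7, span 1
hull edge (i=5, c=1) to (i=6, c=-7): slope -8, span 1
Factored form: p(x) = -7 ⊗ (x ⊕ (-3)) ⊗ (x ⊕ (-3)) ⊗ (x ⊕ (-3)) ⊗ (x ⊕ (-1)) ⊗ (x ⊕ 7) ⊗ (x ⊕ 8)
Answer: roots = -3 (mult 3), -1 (mult 1), 7 (mult 1), 8 (mult 1)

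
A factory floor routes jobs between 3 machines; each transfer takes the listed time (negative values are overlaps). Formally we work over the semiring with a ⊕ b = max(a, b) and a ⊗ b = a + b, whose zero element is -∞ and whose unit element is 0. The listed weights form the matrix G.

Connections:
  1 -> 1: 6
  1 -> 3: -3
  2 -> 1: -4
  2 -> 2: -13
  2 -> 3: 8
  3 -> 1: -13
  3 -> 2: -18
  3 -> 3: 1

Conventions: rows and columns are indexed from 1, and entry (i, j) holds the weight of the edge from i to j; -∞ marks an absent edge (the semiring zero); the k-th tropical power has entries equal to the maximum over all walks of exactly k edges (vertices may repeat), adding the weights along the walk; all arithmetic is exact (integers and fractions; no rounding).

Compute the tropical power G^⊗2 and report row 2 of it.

G^⊗2:
  [12, -21, 3]
  [2, -10, 9]
  [-7, -17, 2]
Answer: row 2 of G^⊗2 = [2, -10, 9]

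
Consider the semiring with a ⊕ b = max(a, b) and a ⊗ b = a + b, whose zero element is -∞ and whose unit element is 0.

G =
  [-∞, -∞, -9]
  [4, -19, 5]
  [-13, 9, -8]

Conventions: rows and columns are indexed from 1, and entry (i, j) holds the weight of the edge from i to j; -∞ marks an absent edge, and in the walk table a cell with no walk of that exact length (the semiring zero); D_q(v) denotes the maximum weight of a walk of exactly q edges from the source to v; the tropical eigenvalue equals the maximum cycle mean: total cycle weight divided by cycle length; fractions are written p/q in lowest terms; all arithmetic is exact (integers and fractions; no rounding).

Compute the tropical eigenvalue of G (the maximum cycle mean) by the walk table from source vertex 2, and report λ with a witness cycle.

q=0: [-∞, 0, -∞]
q=1: [4, -19, 5]
q=2: [-8, 14, -3]
q=3: [18, 6, 19]
Optimal cycle mean attained by: cycle 2->3->2, total 5 + 9, length 2.
Answer: λ = 7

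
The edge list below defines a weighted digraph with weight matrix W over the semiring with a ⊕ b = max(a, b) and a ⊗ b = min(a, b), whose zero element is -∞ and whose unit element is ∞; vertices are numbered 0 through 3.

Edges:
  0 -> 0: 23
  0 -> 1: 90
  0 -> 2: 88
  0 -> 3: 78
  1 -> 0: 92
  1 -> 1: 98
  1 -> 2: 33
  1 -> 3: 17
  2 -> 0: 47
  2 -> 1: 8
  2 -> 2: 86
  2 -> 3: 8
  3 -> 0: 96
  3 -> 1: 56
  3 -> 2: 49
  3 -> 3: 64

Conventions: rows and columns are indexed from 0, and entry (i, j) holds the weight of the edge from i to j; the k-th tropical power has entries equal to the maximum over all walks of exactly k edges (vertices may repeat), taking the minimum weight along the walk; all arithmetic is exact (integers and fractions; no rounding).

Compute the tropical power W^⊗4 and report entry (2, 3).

W^⊗2:
  [90, 90, 86, 64]
  [92, 98, 88, 78]
  [47, 47, 86, 47]
  [64, 90, 88, 78]
W^⊗3:
  [90, 90, 88, 78]
  [92, 98, 88, 78]
  [47, 47, 86, 47]
  [90, 90, 86, 64]
W^⊗4:
  [90, 90, 88, 78]
  [92, 98, 88, 78]
  [47, 47, 86, 47]
  [90, 90, 88, 78]
Key observation: the optimum is the walk 2->0->1->0->3, with weight 47 min 90 min 92 min 78 = 47.
Optimal value attained by: walk 2->0->1->0->3.
Answer: (W^⊗4)[2][3] = 47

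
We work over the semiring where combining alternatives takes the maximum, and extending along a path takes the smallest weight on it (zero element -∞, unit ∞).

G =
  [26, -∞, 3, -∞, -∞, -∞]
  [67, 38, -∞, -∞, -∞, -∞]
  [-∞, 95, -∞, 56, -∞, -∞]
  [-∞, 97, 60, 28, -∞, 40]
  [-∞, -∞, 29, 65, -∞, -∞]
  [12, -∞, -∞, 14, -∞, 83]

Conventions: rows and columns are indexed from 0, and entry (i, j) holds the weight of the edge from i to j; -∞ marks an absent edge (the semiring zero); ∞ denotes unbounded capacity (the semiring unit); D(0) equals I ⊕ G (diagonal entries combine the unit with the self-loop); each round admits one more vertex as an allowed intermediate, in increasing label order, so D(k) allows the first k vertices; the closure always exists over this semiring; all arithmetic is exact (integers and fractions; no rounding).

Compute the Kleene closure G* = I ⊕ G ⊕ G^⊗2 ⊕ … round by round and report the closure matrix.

D(0):
  [∞, -∞, 3, -∞, -∞, -∞]
  [67, ∞, -∞, -∞, -∞, -∞]
  [-∞, 95, ∞, 56, -∞, -∞]
  [-∞, 97, 60, ∞, -∞, 40]
  [-∞, -∞, 29, 65, ∞, -∞]
  [12, -∞, -∞, 14, -∞, ∞]
D(1):
  [∞, -∞, 3, -∞, -∞, -∞]
  [67, ∞, 3, -∞, -∞, -∞]
  [-∞, 95, ∞, 56, -∞, -∞]
  [-∞, 97, 60, ∞, -∞, 40]
  [-∞, -∞, 29, 65, ∞, -∞]
  [12, -∞, 3, 14, -∞, ∞]
D(2):
  [∞, -∞, 3, -∞, -∞, -∞]
  [67, ∞, 3, -∞, -∞, -∞]
  [67, 95, ∞, 56, -∞, -∞]
  [67, 97, 60, ∞, -∞, 40]
  [-∞, -∞, 29, 65, ∞, -∞]
  [12, -∞, 3, 14, -∞, ∞]
D(3):
  [∞, 3, 3, 3, -∞, -∞]
  [67, ∞, 3, 3, -∞, -∞]
  [67, 95, ∞, 56, -∞, -∞]
  [67, 97, 60, ∞, -∞, 40]
  [29, 29, 29, 65, ∞, -∞]
  [12, 3, 3, 14, -∞, ∞]
D(4):
  [∞, 3, 3, 3, -∞, 3]
  [67, ∞, 3, 3, -∞, 3]
  [67, 95, ∞, 56, -∞, 40]
  [67, 97, 60, ∞, -∞, 40]
  [65, 65, 60, 65, ∞, 40]
  [14, 14, 14, 14, -∞, ∞]
D(5):
  [∞, 3, 3, 3, -∞, 3]
  [67, ∞, 3, 3, -∞, 3]
  [67, 95, ∞, 56, -∞, 40]
  [67, 97, 60, ∞, -∞, 40]
  [65, 65, 60, 65, ∞, 40]
  [14, 14, 14, 14, -∞, ∞]
D(6):
  [∞, 3, 3, 3, -∞, 3]
  [67, ∞, 3, 3, -∞, 3]
  [67, 95, ∞, 56, -∞, 40]
  [67, 97, 60, ∞, -∞, 40]
  [65, 65, 60, 65, ∞, 40]
  [14, 14, 14, 14, -∞, ∞]
Answer: G* = [[∞, 3, 3, 3, -∞, 3], [67, ∞, 3, 3, -∞, 3], [67, 95, ∞, 56, -∞, 40], [67, 97, 60, ∞, -∞, 40], [65, 65, 60, 65, ∞, 40], [14, 14, 14, 14, -∞, ∞]]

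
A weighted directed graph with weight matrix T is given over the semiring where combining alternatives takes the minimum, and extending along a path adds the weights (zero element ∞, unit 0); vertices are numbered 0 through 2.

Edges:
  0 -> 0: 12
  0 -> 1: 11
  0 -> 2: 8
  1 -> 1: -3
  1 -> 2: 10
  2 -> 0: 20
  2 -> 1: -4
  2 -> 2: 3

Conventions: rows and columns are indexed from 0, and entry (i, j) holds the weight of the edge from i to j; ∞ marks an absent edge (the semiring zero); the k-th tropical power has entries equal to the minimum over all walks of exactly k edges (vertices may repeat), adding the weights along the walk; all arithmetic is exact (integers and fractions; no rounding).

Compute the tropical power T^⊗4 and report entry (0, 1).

T^⊗2:
  [24, 4, 11]
  [30, -6, 7]
  [23, -7, 6]
T^⊗3:
  [31, 1, 14]
  [27, -9, 4]
  [26, -10, 3]
T^⊗4:
  [34, -2, 11]
  [24, -12, 1]
  [23, -13, 0]
Key observation: the optimum is the walk 0->2->1->1->1, with weight 8 + (-4) + (-3) + (-3) = -2.
Optimal value attained by: walk 0->2->1->1->1.
Answer: (T^⊗4)[0][1] = -2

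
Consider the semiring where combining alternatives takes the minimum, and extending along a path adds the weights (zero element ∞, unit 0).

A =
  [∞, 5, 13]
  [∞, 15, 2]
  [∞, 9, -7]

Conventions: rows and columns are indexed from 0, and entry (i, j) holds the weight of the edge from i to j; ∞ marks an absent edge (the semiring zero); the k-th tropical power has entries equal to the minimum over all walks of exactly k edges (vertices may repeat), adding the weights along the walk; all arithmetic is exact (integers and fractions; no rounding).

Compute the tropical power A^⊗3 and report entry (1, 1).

A^⊗2:
  [∞, 20, 6]
  [∞, 11, -5]
  [∞, 2, -14]
A^⊗3:
  [∞, 15, -1]
  [∞, 4, -12]
  [∞, -5, -21]
Key observation: the optimum is the walk 1->2->2->1, with weight 2 + (-7) + 9 = 4.
Optimal value attained by: walk 1->2->2->1.
Answer: (A^⊗3)[1][1] = 4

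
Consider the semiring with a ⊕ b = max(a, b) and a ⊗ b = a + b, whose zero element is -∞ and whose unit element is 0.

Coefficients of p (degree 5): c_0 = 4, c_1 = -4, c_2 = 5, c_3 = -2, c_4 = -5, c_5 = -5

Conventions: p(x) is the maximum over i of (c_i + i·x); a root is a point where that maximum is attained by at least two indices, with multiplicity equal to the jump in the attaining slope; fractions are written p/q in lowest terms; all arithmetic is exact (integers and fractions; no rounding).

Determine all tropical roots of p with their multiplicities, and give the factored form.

hull edge (i=0, c=4) to (i=2, c=5): slope 1/2, span 2
hull edge (i=2, c=5) to (i=5, c=-5): slope -10/3, span 3
Factored form: p(x) = -5 ⊗ (x ⊕ (-1/2)) ⊗ (x ⊕ (-1/2)) ⊗ (x ⊕ 10/3) ⊗ (x ⊕ 10/3) ⊗ (x ⊕ 10/3)
Answer: roots = -1/2 (mult 2), 10/3 (mult 3)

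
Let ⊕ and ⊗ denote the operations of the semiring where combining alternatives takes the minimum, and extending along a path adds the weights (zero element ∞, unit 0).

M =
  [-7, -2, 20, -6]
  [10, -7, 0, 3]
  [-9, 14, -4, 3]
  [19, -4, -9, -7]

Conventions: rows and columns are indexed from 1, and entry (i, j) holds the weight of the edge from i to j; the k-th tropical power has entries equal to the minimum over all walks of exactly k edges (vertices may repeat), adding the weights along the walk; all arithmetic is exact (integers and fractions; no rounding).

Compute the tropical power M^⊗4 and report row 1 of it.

M^⊗2:
  [-14, -10, -15, -13]
  [-9, -14, -7, -4]
  [-16, -11, -8, -15]
  [-18, -11, -16, -14]
M^⊗3:
  [-24, -17, -22, -20]
  [-16, -21, -14, -15]
  [-23, -19, -24, -22]
  [-25, -20, -23, -24]
M^⊗4:
  [-31, -26, -29, -30]
  [-23, -28, -24, -22]
  [-33, -26, -31, -29]
  [-32, -28, -33, -31]
Answer: row 1 of M^⊗4 = [-31, -26, -29, -30]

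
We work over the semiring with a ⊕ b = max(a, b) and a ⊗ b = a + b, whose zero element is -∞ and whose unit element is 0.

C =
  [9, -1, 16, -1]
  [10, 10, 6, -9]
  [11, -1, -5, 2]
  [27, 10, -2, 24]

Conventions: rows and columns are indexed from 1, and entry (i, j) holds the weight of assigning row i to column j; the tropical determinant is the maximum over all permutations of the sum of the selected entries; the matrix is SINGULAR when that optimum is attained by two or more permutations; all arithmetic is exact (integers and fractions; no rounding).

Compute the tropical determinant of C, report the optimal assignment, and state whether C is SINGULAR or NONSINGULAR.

σ = (1, 2, 3, 4): 9 + 10 + (-5) + 24 = 38
σ = (1, 2, 4, 3): 9 + 10 + 2 + (-2) = 19
σ = (1, 3, 2, 4): 9 + 6 + (-1) + 24 = 38
σ = (1, 3, 4, 2): 9 + 6 + 2 + 10 = 27
σ = (1, 4, 2, 3): 9 + (-9) + (-1) + (-2) = -3
σ = (1, 4, 3, 2): 9 + (-9) + (-5) + 10 = 5
σ = (2, 1, 3, 4): (-1) + 10 + (-5) + 24 = 28
σ = (2, 1, 4, 3): (-1) + 10 + 2 + (-2) = 9
σ = (2, 3, 1, 4): (-1) + 6 + 11 + 24 = 40
σ = (2, 3, 4, 1): (-1) + 6 + 2 + 27 = 34
σ = (2, 4, 1, 3): (-1) + (-9) + 11 + (-2) = -1
σ = (2, 4, 3, 1): (-1) + (-9) + (-5) + 27 = 12
σ = (3, 1, 2, 4): 16 + 10 + (-1) + 24 = 49
σ = (3, 1, 4, 2): 16 + 10 + 2 + 10 = 38
σ = (3, 2, 1, 4): 16 + 10 + 11 + 24 = 61
σ = (3, 2, 4, 1): 16 + 10 + 2 + 27 = 55
σ = (3, 4, 1, 2): 16 + (-9) + 11 + 10 = 28
σ = (3, 4, 2, 1): 16 + (-9) + (-1) + 27 = 33
σ = (4, 1, 2, 3): (-1) + 10 + (-1) + (-2) = 6
σ = (4, 1, 3, 2): (-1) + 10 + (-5) + 10 = 14
σ = (4, 2, 1, 3): (-1) + 10 + 11 + (-2) = 18
σ = (4, 2, 3, 1): (-1) + 10 + (-5) + 27 = 31
σ = (4, 3, 1, 2): (-1) + 6 + 11 + 10 = 26
σ = (4, 3, 2, 1): (-1) + 6 + (-1) + 27 = 31
Optimal value attained by: σ = (3, 2, 1, 4).
Answer: det⊕(C) = 61; verdict: NONSINGULAR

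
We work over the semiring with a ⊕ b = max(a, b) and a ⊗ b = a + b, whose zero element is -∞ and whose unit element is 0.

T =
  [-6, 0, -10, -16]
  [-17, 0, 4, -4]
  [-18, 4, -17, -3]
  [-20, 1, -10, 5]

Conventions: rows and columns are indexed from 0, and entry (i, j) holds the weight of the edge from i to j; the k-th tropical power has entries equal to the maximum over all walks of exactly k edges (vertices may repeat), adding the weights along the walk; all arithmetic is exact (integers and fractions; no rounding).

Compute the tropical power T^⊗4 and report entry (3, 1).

T^⊗2:
  [-12, 0, 4, -4]
  [-14, 8, 4, 1]
  [-13, 4, 8, 2]
  [-15, 6, 5, 10]
T^⊗3:
  [-14, 8, 4, 1]
  [-9, 8, 12, 6]
  [-10, 12, 8, 7]
  [-10, 11, 10, 15]
T^⊗4:
  [-9, 8, 12, 6]
  [-6, 16, 12, 11]
  [-5, 12, 16, 12]
  [-5, 16, 15, 20]
Key observation: the optimum is the walk 3->3->3->3->1, with weight 5 + 5 + 5 + 1 = 16.
Optimal value attained by: walk 3->3->3->3->1.
Answer: (T^⊗4)[3][1] = 16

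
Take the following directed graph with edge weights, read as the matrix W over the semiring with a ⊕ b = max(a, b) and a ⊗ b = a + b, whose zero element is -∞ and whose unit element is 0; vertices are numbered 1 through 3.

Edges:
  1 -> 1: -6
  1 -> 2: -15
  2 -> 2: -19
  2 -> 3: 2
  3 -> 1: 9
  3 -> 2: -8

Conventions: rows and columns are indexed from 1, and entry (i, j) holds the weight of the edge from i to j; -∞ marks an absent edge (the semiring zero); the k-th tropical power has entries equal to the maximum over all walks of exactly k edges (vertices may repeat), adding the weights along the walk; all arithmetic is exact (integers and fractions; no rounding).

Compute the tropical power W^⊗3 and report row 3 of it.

W^⊗2:
  [-12, -21, -13]
  [11, -6, -17]
  [3, -6, -6]
W^⊗3:
  [-4, -21, -19]
  [5, -4, -4]
  [3, -12, -4]
Answer: row 3 of W^⊗3 = [3, -12, -4]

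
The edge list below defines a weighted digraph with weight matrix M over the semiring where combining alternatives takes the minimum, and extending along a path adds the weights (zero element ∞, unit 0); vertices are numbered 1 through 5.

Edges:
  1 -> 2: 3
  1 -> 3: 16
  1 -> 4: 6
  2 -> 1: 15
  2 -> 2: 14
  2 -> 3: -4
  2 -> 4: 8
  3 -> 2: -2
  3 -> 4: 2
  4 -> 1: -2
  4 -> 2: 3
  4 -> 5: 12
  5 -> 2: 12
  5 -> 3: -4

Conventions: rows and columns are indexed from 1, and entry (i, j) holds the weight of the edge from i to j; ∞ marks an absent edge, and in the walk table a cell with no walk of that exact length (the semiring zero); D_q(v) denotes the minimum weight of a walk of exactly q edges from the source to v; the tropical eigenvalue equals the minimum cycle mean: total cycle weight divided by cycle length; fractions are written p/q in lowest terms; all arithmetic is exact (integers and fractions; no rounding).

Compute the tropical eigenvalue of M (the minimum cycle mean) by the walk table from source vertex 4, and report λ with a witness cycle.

q=0: [∞, ∞, ∞, 0, ∞]
q=1: [-2, 3, ∞, ∞, 12]
q=2: [18, 1, -1, 4, ∞]
q=3: [2, -3, -3, 1, 16]
q=4: [-1, -5, -7, -1, 13]
q=5: [-3, -9, -9, -5, 11]
Optimal cycle mean attained by: cycle 2->3->2, total (-4) + (-2), length 2.
Answer: λ = -3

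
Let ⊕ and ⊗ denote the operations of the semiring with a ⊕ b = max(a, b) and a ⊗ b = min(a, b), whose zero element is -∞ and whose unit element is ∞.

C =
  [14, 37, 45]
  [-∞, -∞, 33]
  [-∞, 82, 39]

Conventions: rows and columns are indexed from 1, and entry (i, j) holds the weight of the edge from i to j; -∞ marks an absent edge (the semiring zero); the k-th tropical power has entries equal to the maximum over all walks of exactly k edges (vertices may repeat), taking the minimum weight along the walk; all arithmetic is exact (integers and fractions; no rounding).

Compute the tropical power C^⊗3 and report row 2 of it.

C^⊗2:
  [14, 45, 39]
  [-∞, 33, 33]
  [-∞, 39, 39]
C^⊗3:
  [14, 39, 39]
  [-∞, 33, 33]
  [-∞, 39, 39]
Answer: row 2 of C^⊗3 = [-∞, 33, 33]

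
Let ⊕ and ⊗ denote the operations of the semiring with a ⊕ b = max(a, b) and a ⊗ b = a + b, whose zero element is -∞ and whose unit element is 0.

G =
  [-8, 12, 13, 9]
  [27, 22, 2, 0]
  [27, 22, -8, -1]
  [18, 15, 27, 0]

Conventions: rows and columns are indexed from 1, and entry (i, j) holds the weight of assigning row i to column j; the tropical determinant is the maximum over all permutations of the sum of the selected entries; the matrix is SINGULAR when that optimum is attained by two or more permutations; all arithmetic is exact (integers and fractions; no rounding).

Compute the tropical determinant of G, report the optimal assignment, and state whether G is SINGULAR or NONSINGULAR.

σ = (1, 2, 3, 4): (-8) + 22 + (-8) + 0 = 6
σ = (1, 2, 4, 3): (-8) + 22 + (-1) + 27 = 40
σ = (1, 3, 2, 4): (-8) + 2 + 22 + 0 = 16
σ = (1, 3, 4, 2): (-8) + 2 + (-1) + 15 = 8
σ = (1, 4, 2, 3): (-8) + 0 + 22 + 27 = 41
σ = (1, 4, 3, 2): (-8) + 0 + (-8) + 15 = -1
σ = (2, 1, 3, 4): 12 + 27 + (-8) + 0 = 31
σ = (2, 1, 4, 3): 12 + 27 + (-1) + 27 = 65
σ = (2, 3, 1, 4): 12 + 2 + 27 + 0 = 41
σ = (2, 3, 4, 1): 12 + 2 + (-1) + 18 = 31
σ = (2, 4, 1, 3): 12 + 0 + 27 + 27 = 66
σ = (2, 4, 3, 1): 12 + 0 + (-8) + 18 = 22
σ = (3, 1, 2, 4): 13 + 27 + 22 + 0 = 62
σ = (3, 1, 4, 2): 13 + 27 + (-1) + 15 = 54
σ = (3, 2, 1, 4): 13 + 22 + 27 + 0 = 62
σ = (3, 2, 4, 1): 13 + 22 + (-1) + 18 = 52
σ = (3, 4, 1, 2): 13 + 0 + 27 + 15 = 55
σ = (3, 4, 2, 1): 13 + 0 + 22 + 18 = 53
σ = (4, 1, 2, 3): 9 + 27 + 22 + 27 = 85
σ = (4, 1, 3, 2): 9 + 27 + (-8) + 15 = 43
σ = (4, 2, 1, 3): 9 + 22 + 27 + 27 = 85
σ = (4, 2, 3, 1): 9 + 22 + (-8) + 18 = 41
σ = (4, 3, 1, 2): 9 + 2 + 27 + 15 = 53
σ = (4, 3, 2, 1): 9 + 2 + 22 + 18 = 51
Optimal value attained by: σ = (4, 1, 2, 3).
Answer: det⊕(G) = 85; verdict: SINGULAR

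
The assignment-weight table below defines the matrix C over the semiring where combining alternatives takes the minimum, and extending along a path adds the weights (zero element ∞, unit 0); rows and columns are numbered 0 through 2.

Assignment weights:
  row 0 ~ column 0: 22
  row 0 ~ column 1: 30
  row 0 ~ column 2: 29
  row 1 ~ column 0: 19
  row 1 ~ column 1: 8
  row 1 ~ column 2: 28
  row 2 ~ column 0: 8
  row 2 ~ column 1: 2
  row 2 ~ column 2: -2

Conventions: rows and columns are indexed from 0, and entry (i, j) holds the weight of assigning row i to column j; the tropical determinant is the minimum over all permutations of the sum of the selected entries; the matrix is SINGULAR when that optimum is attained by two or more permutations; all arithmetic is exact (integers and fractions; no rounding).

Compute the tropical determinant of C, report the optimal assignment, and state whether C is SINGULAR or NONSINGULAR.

σ = (0, 1, 2): 22 + 8 + (-2) = 28
σ = (0, 2, 1): 22 + 28 + 2 = 52
σ = (1, 0, 2): 30 + 19 + (-2) = 47
σ = (1, 2, 0): 30 + 28 + 8 = 66
σ = (2, 0, 1): 29 + 19 + 2 = 50
σ = (2, 1, 0): 29 + 8 + 8 = 45
Optimal value attained by: σ = (0, 1, 2).
Answer: det⊕(C) = 28; verdict: NONSINGULAR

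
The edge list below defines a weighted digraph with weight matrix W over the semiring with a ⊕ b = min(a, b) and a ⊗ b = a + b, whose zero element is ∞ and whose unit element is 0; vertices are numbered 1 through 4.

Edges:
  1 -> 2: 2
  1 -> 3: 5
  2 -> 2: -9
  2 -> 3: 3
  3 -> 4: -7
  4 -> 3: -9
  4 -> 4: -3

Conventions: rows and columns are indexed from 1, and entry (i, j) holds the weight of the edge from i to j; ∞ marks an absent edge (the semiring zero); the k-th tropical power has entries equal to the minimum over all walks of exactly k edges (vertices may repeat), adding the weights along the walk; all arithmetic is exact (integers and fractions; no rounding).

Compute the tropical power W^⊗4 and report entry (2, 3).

W^⊗2:
  [∞, -7, 5, -2]
  [∞, -18, -6, -4]
  [∞, ∞, -16, -10]
  [∞, ∞, -12, -16]
W^⊗3:
  [∞, -16, -11, -5]
  [∞, -27, -15, -13]
  [∞, ∞, -19, -23]
  [∞, ∞, -25, -19]
W^⊗4:
  [∞, -25, -14, -18]
  [∞, -36, -24, -22]
  [∞, ∞, -32, -26]
  [∞, ∞, -28, -32]
Key observation: the optimum is the walk 2->2->2->2->3, with weight (-9) + (-9) + (-9) + 3 = -24.
Optimal value attained by: walk 2->2->2->2->3.
Answer: (W^⊗4)[2][3] = -24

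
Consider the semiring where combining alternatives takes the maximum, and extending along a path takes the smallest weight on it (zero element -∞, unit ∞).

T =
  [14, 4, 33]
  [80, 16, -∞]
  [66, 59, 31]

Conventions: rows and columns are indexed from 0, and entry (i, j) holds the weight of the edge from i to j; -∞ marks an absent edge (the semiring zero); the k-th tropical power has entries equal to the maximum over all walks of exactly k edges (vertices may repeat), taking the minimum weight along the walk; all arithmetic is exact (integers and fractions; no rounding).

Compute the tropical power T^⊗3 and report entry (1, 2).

T^⊗2:
  [33, 33, 31]
  [16, 16, 33]
  [59, 31, 33]
T^⊗3:
  [33, 31, 33]
  [33, 33, 31]
  [33, 33, 33]
Key observation: the optimum is the walk 1->0->2->2, with weight 80 min 33 min 31 = 31.
Optimal value attained by: walk 1->0->2->2.
Answer: (T^⊗3)[1][2] = 31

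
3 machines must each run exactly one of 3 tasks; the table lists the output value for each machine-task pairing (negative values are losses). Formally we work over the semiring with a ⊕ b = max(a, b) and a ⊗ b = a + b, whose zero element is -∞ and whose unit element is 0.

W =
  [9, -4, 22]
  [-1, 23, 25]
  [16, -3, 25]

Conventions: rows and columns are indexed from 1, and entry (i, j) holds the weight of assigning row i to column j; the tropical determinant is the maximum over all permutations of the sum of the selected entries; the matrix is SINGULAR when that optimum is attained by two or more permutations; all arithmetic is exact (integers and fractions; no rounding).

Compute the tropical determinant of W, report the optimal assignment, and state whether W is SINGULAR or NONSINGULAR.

σ = (1, 2, 3): 9 + 23 + 25 = 57
σ = (1, 3, 2): 9 + 25 + (-3) = 31
σ = (2, 1, 3): (-4) + (-1) + 25 = 20
σ = (2, 3, 1): (-4) + 25 + 16 = 37
σ = (3, 1, 2): 22 + (-1) + (-3) = 18
σ = (3, 2, 1): 22 + 23 + 16 = 61
Optimal value attained by: σ = (3, 2, 1).
Answer: det⊕(W) = 61; verdict: NONSINGULAR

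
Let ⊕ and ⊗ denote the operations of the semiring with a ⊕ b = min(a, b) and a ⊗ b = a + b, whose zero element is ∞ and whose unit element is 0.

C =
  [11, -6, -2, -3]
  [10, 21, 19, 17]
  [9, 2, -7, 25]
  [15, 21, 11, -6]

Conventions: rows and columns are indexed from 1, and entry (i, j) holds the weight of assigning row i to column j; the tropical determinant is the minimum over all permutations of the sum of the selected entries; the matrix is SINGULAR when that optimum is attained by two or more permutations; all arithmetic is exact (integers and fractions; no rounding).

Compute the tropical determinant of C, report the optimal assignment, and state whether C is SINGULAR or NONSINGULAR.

σ = (1, 2, 3, 4): 11 + 21 + (-7) + (-6) = 19
σ = (1, 2, 4, 3): 11 + 21 + 25 + 11 = 68
σ = (1, 3, 2, 4): 11 + 19 + 2 + (-6) = 26
σ = (1, 3, 4, 2): 11 + 19 + 25 + 21 = 76
σ = (1, 4, 2, 3): 11 + 17 + 2 + 11 = 41
σ = (1, 4, 3, 2): 11 + 17 + (-7) + 21 = 42
σ = (2, 1, 3, 4): (-6) + 10 + (-7) + (-6) = -9
σ = (2, 1, 4, 3): (-6) + 10 + 25 + 11 = 40
σ = (2, 3, 1, 4): (-6) + 19 + 9 + (-6) = 16
σ = (2, 3, 4, 1): (-6) + 19 + 25 + 15 = 53
σ = (2, 4, 1, 3): (-6) + 17 + 9 + 11 = 31
σ = (2, 4, 3, 1): (-6) + 17 + (-7) + 15 = 19
σ = (3, 1, 2, 4): (-2) + 10 + 2 + (-6) = 4
σ = (3, 1, 4, 2): (-2) + 10 + 25 + 21 = 54
σ = (3, 2, 1, 4): (-2) + 21 + 9 + (-6) = 22
σ = (3, 2, 4, 1): (-2) + 21 + 25 + 15 = 59
σ = (3, 4, 1, 2): (-2) + 17 + 9 + 21 = 45
σ = (3, 4, 2, 1): (-2) + 17 + 2 + 15 = 32
σ = (4, 1, 2, 3): (-3) + 10 + 2 + 11 = 20
σ = (4, 1, 3, 2): (-3) + 10 + (-7) + 21 = 21
σ = (4, 2, 1, 3): (-3) + 21 + 9 + 11 = 38
σ = (4, 2, 3, 1): (-3) + 21 + (-7) + 15 = 26
σ = (4, 3, 1, 2): (-3) + 19 + 9 + 21 = 46
σ = (4, 3, 2, 1): (-3) + 19 + 2 + 15 = 33
Optimal value attained by: σ = (2, 1, 3, 4).
Answer: det⊕(C) = -9; verdict: NONSINGULAR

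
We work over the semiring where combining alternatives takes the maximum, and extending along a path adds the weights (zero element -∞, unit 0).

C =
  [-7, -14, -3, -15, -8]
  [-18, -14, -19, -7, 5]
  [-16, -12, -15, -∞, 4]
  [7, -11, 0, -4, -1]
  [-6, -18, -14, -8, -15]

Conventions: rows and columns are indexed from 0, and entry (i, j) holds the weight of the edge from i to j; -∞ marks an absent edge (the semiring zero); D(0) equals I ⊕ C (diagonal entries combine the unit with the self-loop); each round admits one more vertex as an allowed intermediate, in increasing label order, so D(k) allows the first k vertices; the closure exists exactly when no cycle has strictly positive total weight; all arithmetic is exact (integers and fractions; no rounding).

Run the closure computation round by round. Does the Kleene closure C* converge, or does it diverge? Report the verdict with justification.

D(0):
  [0, -14, -3, -15, -8]
  [-18, 0, -19, -7, 5]
  [-16, -12, 0, -∞, 4]
  [7, -11, 0, 0, -1]
  [-6, -18, -14, -8, 0]
D(1):
  [0, -14, -3, -15, -8]
  [-18, 0, -19, -7, 5]
  [-16, -12, 0, -31, 4]
  [7, -7, 4, 0, -1]
  [-6, -18, -9, -8, 0]
D(2):
  [0, -14, -3, -15, -8]
  [-18, 0, -19, -7, 5]
  [-16, -12, 0, -19, 4]
  [7, -7, 4, 0, -1]
  [-6, -18, -9, -8, 0]
D(3):
  [0, -14, -3, -15, 1]
  [-18, 0, -19, -7, 5]
  [-16, -12, 0, -19, 4]
  [7, -7, 4, 0, 8]
  [-6, -18, -9, -8, 0]
D(4):
  [0, -14, -3, -15, 1]
  [0, 0, -3, -7, 5]
  [-12, -12, 0, -19, 4]
  [7, -7, 4, 0, 8]
  [-1, -15, -4, -8, 0]
D(5):
  [0, -14, -3, -7, 1]
  [4, 0, 1, -3, 5]
  [3, -11, 0, -4, 4]
  [7, -7, 4, 0, 8]
  [-1, -15, -4, -8, 0]
Key observation: every diagonal entry stays at the unit through all rounds, so no improving cycle exists.
Answer: CONVERGES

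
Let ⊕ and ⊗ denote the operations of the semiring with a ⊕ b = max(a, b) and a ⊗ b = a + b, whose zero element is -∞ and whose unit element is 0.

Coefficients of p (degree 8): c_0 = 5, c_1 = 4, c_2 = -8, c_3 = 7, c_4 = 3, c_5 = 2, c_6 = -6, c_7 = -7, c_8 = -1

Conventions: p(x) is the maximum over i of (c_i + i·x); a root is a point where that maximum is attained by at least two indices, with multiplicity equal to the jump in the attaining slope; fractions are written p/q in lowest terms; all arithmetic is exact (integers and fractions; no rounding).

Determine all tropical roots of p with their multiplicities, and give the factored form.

hull edge (i=0, c=5) to (i=3, c=7): slope 2/3, span 3
hull edge (i=3, c=7) to (i=8, c=-1): slope -8/5, span 5
Factored form: p(x) = -1 ⊗ (x ⊕ (-2/3)) ⊗ (x ⊕ (-2/3)) ⊗ (x ⊕ (-2/3)) ⊗ (x ⊕ 8/5) ⊗ (x ⊕ 8/5) ⊗ (x ⊕ 8/5) ⊗ (x ⊕ 8/5) ⊗ (x ⊕ 8/5)
Answer: roots = -2/3 (mult 3), 8/5 (mult 5)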